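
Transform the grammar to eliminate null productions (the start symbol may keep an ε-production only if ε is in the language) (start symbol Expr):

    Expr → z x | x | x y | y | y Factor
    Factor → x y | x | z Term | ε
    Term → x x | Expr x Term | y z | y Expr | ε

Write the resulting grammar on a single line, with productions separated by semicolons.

The nullable symbols are {Factor, Term}.
ε ∉ L(G), so no ε-production is kept.
Expand every rule over subsets of its nullable positions: Factor → z Term gives z Term | z. Term → Expr x Term gives Expr x Term | Expr x.

Expr → z x | x | x y | y | y Factor; Factor → x y | x | z Term | z; Term → x x | Expr x Term | Expr x | y z | y Expr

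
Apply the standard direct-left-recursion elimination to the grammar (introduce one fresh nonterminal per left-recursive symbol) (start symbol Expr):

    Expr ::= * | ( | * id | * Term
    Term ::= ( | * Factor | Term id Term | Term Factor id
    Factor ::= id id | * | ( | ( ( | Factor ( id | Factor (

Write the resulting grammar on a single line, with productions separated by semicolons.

Expr ::= * | ( | * id | * Term; Term ::= ( Term1 | * Factor Term1; Factor ::= id id Factor1 | * Factor1 | ( Factor1 | ( ( Factor1; Term1 ::= id Term Term1 | Factor id Term1 | epsilon; Factor1 ::= ( id Factor1 | ( Factor1 | epsilon

Left recursion appears on Term, Factor.
For Term: α = {id Term, Factor id}, β = {(, * Factor}. Rewrite as Term → β Term1 and Term1 → α Term1 | ε.
For Factor: α = {( id, (}, β = {id id, *, (, ( (}. Rewrite as Factor → β Factor1 and Factor1 → α Factor1 | ε.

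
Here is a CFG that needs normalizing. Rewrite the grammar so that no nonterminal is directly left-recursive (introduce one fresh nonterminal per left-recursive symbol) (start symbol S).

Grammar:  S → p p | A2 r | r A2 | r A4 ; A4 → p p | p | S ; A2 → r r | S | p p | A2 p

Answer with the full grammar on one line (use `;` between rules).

Directly left-recursive nonterminal: A2.
For A2: α = {p}, β = {r r, S, p p}. Rewrite as A2 → β A2' and A2' → α A2' | ε.

S → p p | A2 r | r A2 | r A4; A4 → p p | p | S; A2 → r r A2' | S A2' | p p A2'; A2' → p A2' | ε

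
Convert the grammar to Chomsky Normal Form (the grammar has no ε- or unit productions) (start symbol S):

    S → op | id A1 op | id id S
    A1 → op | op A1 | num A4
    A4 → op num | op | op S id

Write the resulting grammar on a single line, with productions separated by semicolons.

Introduce a nonterminal for each terminal appearing in a rule of length ≥ 2: X1 → id, X2 → op, X3 → num.
Binarize each right-hand side of length ≥ 3 by chaining fresh nonterminals (Y1, Y2, …): affected rules were S → X1 A1 X2; S → X1 X1 S; A4 → X2 S X1.

S → op | X1 Y1 | X1 Y2; A1 → op | X2 A1 | X3 A4; A4 → X2 X3 | op | X2 Y3; X1 → id; X2 → op; X3 → num; Y1 → A1 X2; Y2 → X1 S; Y3 → S X1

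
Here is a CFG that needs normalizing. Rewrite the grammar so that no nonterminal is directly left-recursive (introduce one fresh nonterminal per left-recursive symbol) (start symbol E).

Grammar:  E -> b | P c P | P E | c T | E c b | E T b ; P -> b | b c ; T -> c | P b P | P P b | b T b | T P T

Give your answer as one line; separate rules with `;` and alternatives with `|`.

E -> b E' | P c P E' | P E E' | c T E'; P -> b | b c; T -> c T' | P b P T' | P P b T' | b T b T'; E' -> c b E' | T b E' | ε; T' -> P T T' | ε

Left recursion appears on E, T.
For E: α = {c b, T b}, β = {b, P c P, P E, c T}. Rewrite as E → β E' and E' → α E' | ε.
For T: α = {P T}, β = {c, P b P, P P b, b T b}. Rewrite as T → β T' and T' → α T' | ε.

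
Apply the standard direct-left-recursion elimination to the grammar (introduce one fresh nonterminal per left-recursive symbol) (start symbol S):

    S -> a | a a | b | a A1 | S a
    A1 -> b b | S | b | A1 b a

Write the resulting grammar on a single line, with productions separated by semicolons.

S, A1 are directly left-recursive.
For S: α = {a}, β = {a, a a, b, a A1}. Rewrite as S → β S' and S' → α S' | ε.
For A1: α = {b a}, β = {b b, S, b}. Rewrite as A1 → β A1' and A1' → α A1' | ε.

S -> a S' | a a S' | b S' | a A1 S'; A1 -> b b A1' | S A1' | b A1'; S' -> a S' | ε; A1' -> b a A1' | ε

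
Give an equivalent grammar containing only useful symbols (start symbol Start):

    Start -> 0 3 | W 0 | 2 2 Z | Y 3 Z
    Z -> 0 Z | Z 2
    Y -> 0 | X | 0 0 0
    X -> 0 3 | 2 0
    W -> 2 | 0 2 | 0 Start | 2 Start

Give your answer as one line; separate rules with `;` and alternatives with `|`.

Generating nonterminals: {Start, W, X, Y}.
Reachable from Start after that: {Start, W}.
Removed useless symbols: {X, Y, Z} and every production mentioning them.

Start -> 0 3 | W 0; W -> 2 | 0 2 | 0 Start | 2 Start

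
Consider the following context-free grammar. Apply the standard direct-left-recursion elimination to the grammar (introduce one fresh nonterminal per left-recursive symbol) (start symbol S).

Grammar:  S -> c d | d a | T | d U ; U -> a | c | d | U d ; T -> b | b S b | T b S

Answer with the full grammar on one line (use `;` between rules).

U, T are directly left-recursive.
For U: α = {d}, β = {a, c, d}. Rewrite as U → β U' and U' → α U' | ε.
For T: α = {b S}, β = {b, b S b}. Rewrite as T → β T' and T' → α T' | ε.

S -> c d | d a | T | d U; U -> a U' | c U' | d U'; T -> b T' | b S b T'; U' -> d U' | eps; T' -> b S T' | eps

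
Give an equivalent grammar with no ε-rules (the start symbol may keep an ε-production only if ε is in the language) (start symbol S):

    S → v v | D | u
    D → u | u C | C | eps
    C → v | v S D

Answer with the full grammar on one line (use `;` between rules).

S → v v | D | u | ε; D → u | u C | C; C → v | v S D | v S | v D

The nullable symbols are {D, S}.
ε ∈ L(G) since S is nullable, so keep S → ε.
For each production, add variants omitting each subset of nullable occurrences: C → v S D gives v S D | v S | v D.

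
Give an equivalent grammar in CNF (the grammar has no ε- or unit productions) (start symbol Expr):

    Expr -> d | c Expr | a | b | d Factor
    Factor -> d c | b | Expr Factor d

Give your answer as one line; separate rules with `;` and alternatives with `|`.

Expr -> d | X1 Expr | a | b | X2 Factor; Factor -> X2 X1 | b | Expr Y1; X1 -> c; X2 -> d; Y1 -> Factor X2

Introduce a nonterminal for each terminal appearing in a rule of length ≥ 2: X1 → c, X2 → d.
Binarize each right-hand side of length ≥ 3 by chaining fresh nonterminals (Y1, Y2, …): affected rules were Factor → Expr Factor X2.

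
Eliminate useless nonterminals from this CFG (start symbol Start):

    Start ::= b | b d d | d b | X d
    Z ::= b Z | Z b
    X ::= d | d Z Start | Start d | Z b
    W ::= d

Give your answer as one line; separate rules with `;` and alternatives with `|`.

Start ::= b | b d d | d b | X d; X ::= d | Start d

Generating nonterminals: {Start, W, X}.
Reachable from Start after that: {Start, X}.
Removed useless symbols: {W, Z} and every production mentioning them.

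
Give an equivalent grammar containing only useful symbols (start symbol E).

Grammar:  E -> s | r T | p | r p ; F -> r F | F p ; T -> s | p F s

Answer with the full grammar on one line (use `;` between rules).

Generating nonterminals: {E, T}.
Reachable from E after that: {E, T}.
Removed useless symbols: {F} and every production mentioning them.

E -> s | r T | p | r p; T -> s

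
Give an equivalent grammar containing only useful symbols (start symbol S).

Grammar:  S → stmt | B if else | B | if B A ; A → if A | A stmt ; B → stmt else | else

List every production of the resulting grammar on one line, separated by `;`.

Generating nonterminals: {B, S}.
Reachable from S after that: {B, S}.
Removed useless symbols: {A} and every production mentioning them.

S → stmt | B if else | B; B → stmt else | else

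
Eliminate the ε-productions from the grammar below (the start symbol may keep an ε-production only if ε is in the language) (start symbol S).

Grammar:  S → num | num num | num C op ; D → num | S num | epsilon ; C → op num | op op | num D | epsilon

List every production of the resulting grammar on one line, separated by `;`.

S → num | num num | num C op | num op; D → num | S num; C → op num | op op | num D | num

The nullable symbols are {C, D}.
ε ∉ L(G), so no ε-production is kept.
For each production, add variants omitting each subset of nullable occurrences: S → num C op gives num C op | num op. C → num D gives num D | num.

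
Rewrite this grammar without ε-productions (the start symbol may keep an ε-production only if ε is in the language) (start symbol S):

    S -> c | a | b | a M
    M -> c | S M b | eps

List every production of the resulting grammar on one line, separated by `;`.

Nullable set = {M}.
ε ∉ L(G), so no ε-production is kept.
For each production, add variants omitting each subset of nullable occurrences: M → S M b gives S M b | S b.

S -> c | a | b | a M; M -> c | S M b | S b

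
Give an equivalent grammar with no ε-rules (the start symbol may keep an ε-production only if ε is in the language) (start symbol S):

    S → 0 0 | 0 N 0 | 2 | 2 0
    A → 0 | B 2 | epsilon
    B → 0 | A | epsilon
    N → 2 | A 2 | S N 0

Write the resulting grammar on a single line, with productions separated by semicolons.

Nullable set = {A, B}.
ε ∉ L(G), so no ε-production is kept.
For each production, add variants omitting each subset of nullable occurrences: A → B 2 gives B 2 | 2.

S → 0 0 | 0 N 0 | 2 | 2 0; A → 0 | B 2 | 2; B → 0 | A; N → 2 | A 2 | S N 0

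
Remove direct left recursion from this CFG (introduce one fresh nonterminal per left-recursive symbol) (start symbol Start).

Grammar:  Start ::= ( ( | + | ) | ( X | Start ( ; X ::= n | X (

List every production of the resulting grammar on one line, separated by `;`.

Start ::= ( ( Start1 | + Start1 | ) Start1 | ( X Start1; X ::= n X1; Start1 ::= ( Start1 | ε; X1 ::= ( X1 | ε

Left recursion appears on Start, X.
For Start: α = {(}, β = {( (, +, ), ( X}. Rewrite as Start → β Start1 and Start1 → α Start1 | ε.
For X: α = {(}, β = {n}. Rewrite as X → β X1 and X1 → α X1 | ε.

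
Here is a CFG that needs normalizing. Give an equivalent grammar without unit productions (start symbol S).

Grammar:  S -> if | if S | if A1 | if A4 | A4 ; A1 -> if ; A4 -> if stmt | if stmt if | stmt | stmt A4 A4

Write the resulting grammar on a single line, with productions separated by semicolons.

S -> if stmt | if stmt if | stmt | stmt A4 A4 | if | if S | if A1 | if A4; A1 -> if; A4 -> if stmt | if stmt if | stmt | stmt A4 A4

Unit pairs: S ⇒* {A4}.
For each unit pair (A, B), copy every non-unit production of B to A, then drop all unit productions.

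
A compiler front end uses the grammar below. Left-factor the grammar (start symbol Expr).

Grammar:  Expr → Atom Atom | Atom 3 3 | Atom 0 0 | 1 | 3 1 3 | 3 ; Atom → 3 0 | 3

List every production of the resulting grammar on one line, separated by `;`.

Expr has alternatives sharing prefix 'Atom': factor to Expr → Atom Expr1 with Expr1 → Atom | 3 3 | 0 0.
Expr has alternatives sharing prefix '3': factor to Expr → 3 Expr2 with Expr2 → 1 3 | ε.
Atom has alternatives sharing prefix '3': factor to Atom → 3 Atom1 with Atom1 → 0 | ε.

Expr → 1 | Atom Expr1 | 3 Expr2; Atom → 3 Atom1; Expr1 → Atom | 3 3 | 0 0; Expr2 → 1 3 | ε; Atom1 → 0 | ε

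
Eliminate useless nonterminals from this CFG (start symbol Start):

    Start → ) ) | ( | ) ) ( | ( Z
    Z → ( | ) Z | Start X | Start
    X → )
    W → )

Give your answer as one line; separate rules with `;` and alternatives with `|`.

Generating nonterminals: {Start, W, X, Z}.
Reachable from Start after that: {Start, X, Z}.
Removed useless symbols: {W} and every production mentioning them.

Start → ) ) | ( | ) ) ( | ( Z; Z → ( | ) Z | Start X | Start; X → )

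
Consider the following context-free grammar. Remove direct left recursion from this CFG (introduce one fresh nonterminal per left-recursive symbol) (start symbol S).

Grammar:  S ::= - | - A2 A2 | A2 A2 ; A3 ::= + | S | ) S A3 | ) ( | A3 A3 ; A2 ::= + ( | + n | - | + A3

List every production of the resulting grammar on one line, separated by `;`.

S ::= - | - A2 A2 | A2 A2; A3 ::= + A3' | S A3' | ) S A3 A3' | ) ( A3'; A2 ::= + ( | + n | - | + A3; A3' ::= A3 A3' | ε

Directly left-recursive nonterminal: A3.
For A3: α = {A3}, β = {+, S, ) S A3, ) (}. Rewrite as A3 → β A3' and A3' → α A3' | ε.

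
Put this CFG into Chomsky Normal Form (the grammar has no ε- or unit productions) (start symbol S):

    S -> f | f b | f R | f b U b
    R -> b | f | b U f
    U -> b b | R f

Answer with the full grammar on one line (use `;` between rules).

S -> f | X1 X2 | X1 R | X1 Y1; R -> b | f | X2 Y3; U -> X2 X2 | R X1; X1 -> f; X2 -> b; Y1 -> X2 Y2; Y2 -> U X2; Y3 -> U X1

Introduce a nonterminal for each terminal appearing in a rule of length ≥ 2: X1 → f, X2 → b.
Binarize each right-hand side of length ≥ 3 by chaining fresh nonterminals (Y1, Y2, …): affected rules were S → X1 X2 U X2; R → X2 U X1.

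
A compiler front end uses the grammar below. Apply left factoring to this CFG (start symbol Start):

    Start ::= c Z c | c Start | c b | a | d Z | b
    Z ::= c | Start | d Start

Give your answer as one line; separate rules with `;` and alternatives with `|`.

Start ::= a | d Z | b | c Start1; Z ::= c | Start | d Start; Start1 ::= Z c | Start | b

Start has alternatives sharing prefix 'c': factor to Start → c Start1 with Start1 → Z c | Start | b.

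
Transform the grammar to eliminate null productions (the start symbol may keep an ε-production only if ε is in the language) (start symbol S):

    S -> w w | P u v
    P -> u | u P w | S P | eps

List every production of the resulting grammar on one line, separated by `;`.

S -> w w | P u v | u v; P -> u | u P w | u w | S P | S

Nullable nonterminals: {P}.
ε ∉ L(G), so no ε-production is kept.
Expand every rule over subsets of its nullable positions: S → P u v gives P u v | u v. P → u P w gives u P w | u w. P → S P gives S P | S.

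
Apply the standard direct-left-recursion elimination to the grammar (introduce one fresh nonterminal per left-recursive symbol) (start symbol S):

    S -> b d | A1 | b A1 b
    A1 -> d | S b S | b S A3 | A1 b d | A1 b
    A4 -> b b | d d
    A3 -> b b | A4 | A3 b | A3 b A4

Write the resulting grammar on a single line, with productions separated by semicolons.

Directly left-recursive nonterminals: A1, A3.
For A1: α = {b d, b}, β = {d, S b S, b S A3}. Rewrite as A1 → β A1' and A1' → α A1' | ε.
For A3: α = {b, b A4}, β = {b b, A4}. Rewrite as A3 → β A3' and A3' → α A3' | ε.

S -> b d | A1 | b A1 b; A1 -> d A1' | S b S A1' | b S A3 A1'; A4 -> b b | d d; A3 -> b b A3' | A4 A3'; A1' -> b d A1' | b A1' | ε; A3' -> b A3' | b A4 A3' | ε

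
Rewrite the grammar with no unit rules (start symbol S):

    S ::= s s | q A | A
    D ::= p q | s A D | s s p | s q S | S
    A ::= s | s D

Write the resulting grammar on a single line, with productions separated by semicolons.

Unit pairs: D ⇒* {A, S}; S ⇒* {A}.
For every A with A ⇒* B via unit rules, add B's non-unit alternatives to A; then delete every rule of the form X → Y.

S ::= s s | q A | s | s D; D ::= s s | q A | p q | s A D | s s p | s q S | s | s D; A ::= s | s D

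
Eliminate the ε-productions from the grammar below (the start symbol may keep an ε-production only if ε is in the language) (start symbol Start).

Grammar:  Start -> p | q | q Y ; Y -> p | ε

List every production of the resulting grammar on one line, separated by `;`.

Nullable nonterminals: {Y}.
ε ∉ L(G), so no ε-production is kept.

Start -> p | q | q Y; Y -> p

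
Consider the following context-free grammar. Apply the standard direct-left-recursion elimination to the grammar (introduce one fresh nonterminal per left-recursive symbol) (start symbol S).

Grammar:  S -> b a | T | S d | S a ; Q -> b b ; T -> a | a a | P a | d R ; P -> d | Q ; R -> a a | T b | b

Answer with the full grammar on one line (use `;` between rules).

S -> b a S' | T S'; Q -> b b; T -> a | a a | P a | d R; P -> d | Q; R -> a a | T b | b; S' -> d S' | a S' | ε

S is directly left-recursive.
For S: α = {d, a}, β = {b a, T}. Rewrite as S → β S' and S' → α S' | ε.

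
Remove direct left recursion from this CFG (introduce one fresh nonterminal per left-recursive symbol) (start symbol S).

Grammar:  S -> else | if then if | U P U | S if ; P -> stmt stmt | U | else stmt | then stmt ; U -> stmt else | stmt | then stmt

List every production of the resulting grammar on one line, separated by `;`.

S -> else S' | if then if S' | U P U S'; P -> stmt stmt | U | else stmt | then stmt; U -> stmt else | stmt | then stmt; S' -> if S' | ε

Left recursion appears on S.
For S: α = {if}, β = {else, if then if, U P U}. Rewrite as S → β S' and S' → α S' | ε.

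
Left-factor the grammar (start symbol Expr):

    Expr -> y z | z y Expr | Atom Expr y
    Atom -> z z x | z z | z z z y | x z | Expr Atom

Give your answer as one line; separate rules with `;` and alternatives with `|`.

Expr -> y z | z y Expr | Atom Expr y; Atom -> x z | Expr Atom | z z Atom1; Atom1 -> x | ε | z y

Atom has alternatives sharing prefix 'z z': factor to Atom → z z Atom1 with Atom1 → x | ε | z y.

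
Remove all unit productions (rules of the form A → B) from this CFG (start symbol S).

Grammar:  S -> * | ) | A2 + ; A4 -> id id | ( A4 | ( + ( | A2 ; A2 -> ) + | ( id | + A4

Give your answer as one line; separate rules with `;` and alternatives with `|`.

S -> * | ) | A2 +; A4 -> id id | ( A4 | ( + ( | ) + | ( id | + A4; A2 -> ) + | ( id | + A4

Unit pairs: A4 ⇒* {A2}.
Replace each nonterminal's rules with the union of the non-unit rules of every nonterminal it unit-derives.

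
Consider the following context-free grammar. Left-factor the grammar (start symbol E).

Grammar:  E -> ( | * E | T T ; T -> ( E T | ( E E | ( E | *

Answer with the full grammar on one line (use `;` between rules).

E -> ( | * E | T T; T -> * | ( E T'; T' -> T | E | ε

T has alternatives sharing prefix '( E': factor to T → ( E T' with T' → T | E | ε.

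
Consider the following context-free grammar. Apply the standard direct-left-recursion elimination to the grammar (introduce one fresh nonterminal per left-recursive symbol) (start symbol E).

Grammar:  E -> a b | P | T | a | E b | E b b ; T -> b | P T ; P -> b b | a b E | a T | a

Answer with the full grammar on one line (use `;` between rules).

Left recursion appears on E.
For E: α = {b, b b}, β = {a b, P, T, a}. Rewrite as E → β E' and E' → α E' | ε.

E -> a b E' | P E' | T E' | a E'; T -> b | P T; P -> b b | a b E | a T | a; E' -> b E' | b b E' | ε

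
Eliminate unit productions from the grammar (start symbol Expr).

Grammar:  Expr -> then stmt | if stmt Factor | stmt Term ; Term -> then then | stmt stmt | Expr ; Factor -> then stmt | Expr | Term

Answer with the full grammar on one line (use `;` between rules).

Expr -> then stmt | if stmt Factor | stmt Term; Term -> then then | stmt stmt | then stmt | if stmt Factor | stmt Term; Factor -> then then | stmt stmt | then stmt | if stmt Factor | stmt Term

Unit pairs: Factor ⇒* {Expr, Term}; Term ⇒* {Expr}.
For each unit pair (A, B), copy every non-unit production of B to A, then drop all unit productions.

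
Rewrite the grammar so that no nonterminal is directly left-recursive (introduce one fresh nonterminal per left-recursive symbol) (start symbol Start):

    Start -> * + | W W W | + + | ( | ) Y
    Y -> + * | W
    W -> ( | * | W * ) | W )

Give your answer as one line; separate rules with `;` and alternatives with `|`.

Start -> * + | W W W | + + | ( | ) Y; Y -> + * | W; W -> ( W1 | * W1; W1 -> * ) W1 | ) W1 | ε

Directly left-recursive nonterminal: W.
For W: α = {* ), )}, β = {(, *}. Rewrite as W → β W1 and W1 → α W1 | ε.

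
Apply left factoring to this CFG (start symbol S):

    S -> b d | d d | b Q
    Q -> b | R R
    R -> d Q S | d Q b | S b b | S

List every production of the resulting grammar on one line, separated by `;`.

S -> d d | b S'; Q -> b | R R; R -> d Q R' | S R''; S' -> d | Q; R' -> S | b; R'' -> b b | ε

S has alternatives sharing prefix 'b': factor to S → b S' with S' → d | Q.
R has alternatives sharing prefix 'd Q': factor to R → d Q R' with R' → S | b.
R has alternatives sharing prefix 'S': factor to R → S R'' with R'' → b b | ε.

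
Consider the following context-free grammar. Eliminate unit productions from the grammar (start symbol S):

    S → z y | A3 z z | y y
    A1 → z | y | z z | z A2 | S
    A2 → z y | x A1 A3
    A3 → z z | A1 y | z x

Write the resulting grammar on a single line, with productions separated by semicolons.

Unit pairs: A1 ⇒* {S}.
For every A with A ⇒* B via unit rules, add B's non-unit alternatives to A; then delete every rule of the form X → Y.

S → z y | A3 z z | y y; A1 → z | y | z z | z A2 | z y | A3 z z | y y; A2 → z y | x A1 A3; A3 → z z | A1 y | z x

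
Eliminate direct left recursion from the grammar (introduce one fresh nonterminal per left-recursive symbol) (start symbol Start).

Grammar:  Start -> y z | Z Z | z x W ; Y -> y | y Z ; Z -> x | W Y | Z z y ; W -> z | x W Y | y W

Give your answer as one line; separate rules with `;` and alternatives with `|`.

Z is directly left-recursive.
For Z: α = {z y}, β = {x, W Y}. Rewrite as Z → β Z1 and Z1 → α Z1 | ε.

Start -> y z | Z Z | z x W; Y -> y | y Z; Z -> x Z1 | W Y Z1; W -> z | x W Y | y W; Z1 -> z y Z1 | ε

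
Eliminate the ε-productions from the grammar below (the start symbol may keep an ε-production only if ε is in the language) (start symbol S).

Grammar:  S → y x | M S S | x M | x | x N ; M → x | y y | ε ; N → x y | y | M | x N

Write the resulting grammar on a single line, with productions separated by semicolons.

Nullable nonterminals: {M, N}.
ε ∉ L(G), so no ε-production is kept.
Expand every rule over subsets of its nullable positions: S → M S S gives M S S | S S. S → x M gives x M | x. N → x N gives x N | x.

S → y x | M S S | S S | x M | x | x N; M → x | y y; N → x y | y | M | x N | x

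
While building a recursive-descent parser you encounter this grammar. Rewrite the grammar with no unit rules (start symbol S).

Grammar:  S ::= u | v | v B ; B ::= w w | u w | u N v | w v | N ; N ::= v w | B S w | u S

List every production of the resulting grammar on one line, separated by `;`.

S ::= u | v | v B; B ::= w w | u w | u N v | w v | v w | B S w | u S; N ::= v w | B S w | u S

Unit pairs: B ⇒* {N}.
For every A with A ⇒* B via unit rules, add B's non-unit alternatives to A; then delete every rule of the form X → Y.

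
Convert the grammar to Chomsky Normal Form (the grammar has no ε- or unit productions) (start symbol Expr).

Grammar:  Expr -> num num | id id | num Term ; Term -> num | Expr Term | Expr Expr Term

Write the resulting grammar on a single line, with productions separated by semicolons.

Introduce a nonterminal for each terminal appearing in a rule of length ≥ 2: X1 → num, X2 → id.
Binarize each right-hand side of length ≥ 3 by chaining fresh nonterminals (Y1, Y2, …): affected rules were Term → Expr Expr Term.

Expr -> X1 X1 | X2 X2 | X1 Term; Term -> num | Expr Term | Expr Y1; X1 -> num; X2 -> id; Y1 -> Expr Term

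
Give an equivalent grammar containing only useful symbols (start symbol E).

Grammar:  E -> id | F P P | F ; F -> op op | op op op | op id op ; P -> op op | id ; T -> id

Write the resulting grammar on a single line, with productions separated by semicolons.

E -> id | F P P | F; F -> op op | op op op | op id op; P -> op op | id

Generating nonterminals: {E, F, P, T}.
Reachable from E after that: {E, F, P}.
Removed useless symbols: {T} and every production mentioning them.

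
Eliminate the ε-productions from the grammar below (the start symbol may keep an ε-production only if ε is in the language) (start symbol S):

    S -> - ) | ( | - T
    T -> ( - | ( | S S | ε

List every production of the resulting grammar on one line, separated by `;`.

S -> - ) | ( | - T | -; T -> ( - | ( | S S

Nullable nonterminals: {T}.
ε ∉ L(G), so no ε-production is kept.
Add the nullable-subset variants: S → - T gives - T | -.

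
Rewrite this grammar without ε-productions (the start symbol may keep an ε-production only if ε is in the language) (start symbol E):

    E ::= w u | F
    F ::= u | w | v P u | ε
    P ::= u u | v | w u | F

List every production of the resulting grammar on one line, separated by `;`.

Nullable set = {E, F, P}.
ε ∈ L(G) since E is nullable, so keep E → ε.
Expand every rule over subsets of its nullable positions: F → v P u gives v P u | v u.

E ::= w u | F | ε; F ::= u | w | v P u | v u; P ::= u u | v | w u | F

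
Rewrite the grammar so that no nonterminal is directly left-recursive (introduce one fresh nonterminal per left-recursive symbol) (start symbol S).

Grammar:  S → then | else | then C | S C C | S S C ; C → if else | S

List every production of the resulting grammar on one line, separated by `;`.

Directly left-recursive nonterminal: S.
For S: α = {C C, S C}, β = {then, else, then C}. Rewrite as S → β S' and S' → α S' | ε.

S → then S' | else S' | then C S'; C → if else | S; S' → C C S' | S C S' | ε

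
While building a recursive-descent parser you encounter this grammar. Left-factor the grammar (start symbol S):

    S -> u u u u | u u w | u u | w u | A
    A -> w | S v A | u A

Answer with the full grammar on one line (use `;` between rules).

S has alternatives sharing prefix 'u u': factor to S → u u S' with S' → u u | w | ε.

S -> w u | A | u u S'; A -> w | S v A | u A; S' -> u u | w | ε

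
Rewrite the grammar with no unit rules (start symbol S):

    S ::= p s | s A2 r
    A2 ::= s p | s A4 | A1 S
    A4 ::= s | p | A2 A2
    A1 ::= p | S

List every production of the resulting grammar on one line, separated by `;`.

Unit pairs: A1 ⇒* {S}.
For each unit pair (A, B), copy every non-unit production of B to A, then drop all unit productions.

S ::= p s | s A2 r; A2 ::= s p | s A4 | A1 S; A4 ::= s | p | A2 A2; A1 ::= p | p s | s A2 r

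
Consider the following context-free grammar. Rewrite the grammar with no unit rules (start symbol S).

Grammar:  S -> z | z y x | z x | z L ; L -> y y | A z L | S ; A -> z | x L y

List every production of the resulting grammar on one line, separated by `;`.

Unit pairs: L ⇒* {S}.
For every A with A ⇒* B via unit rules, add B's non-unit alternatives to A; then delete every rule of the form X → Y.

S -> z | z y x | z x | z L; L -> y y | A z L | z | z y x | z x | z L; A -> z | x L y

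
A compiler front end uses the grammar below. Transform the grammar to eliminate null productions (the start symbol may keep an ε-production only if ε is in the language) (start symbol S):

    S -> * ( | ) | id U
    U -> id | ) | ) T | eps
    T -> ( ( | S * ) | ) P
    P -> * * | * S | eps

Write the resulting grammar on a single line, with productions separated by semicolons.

Nullable nonterminals: {P, U}.
ε ∉ L(G), so no ε-production is kept.
Add the nullable-subset variants: S → id U gives id U | id. T → ) P gives ) P | ).

S -> * ( | ) | id U | id; U -> id | ) | ) T; T -> ( ( | S * ) | ) P | ); P -> * * | * S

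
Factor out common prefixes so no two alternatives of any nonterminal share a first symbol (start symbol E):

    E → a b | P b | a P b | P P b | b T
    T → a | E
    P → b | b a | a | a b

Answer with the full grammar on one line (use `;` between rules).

E → b T | a E' | P E''; T → a | E; P → b P' | a P''; E' → b | P b; E'' → b | P b; P' → ε | a; P'' → ε | b

E has alternatives sharing prefix 'a': factor to E → a E' with E' → b | P b.
E has alternatives sharing prefix 'P': factor to E → P E'' with E'' → b | P b.
P has alternatives sharing prefix 'b': factor to P → b P' with P' → ε | a.
P has alternatives sharing prefix 'a': factor to P → a P'' with P'' → ε | b.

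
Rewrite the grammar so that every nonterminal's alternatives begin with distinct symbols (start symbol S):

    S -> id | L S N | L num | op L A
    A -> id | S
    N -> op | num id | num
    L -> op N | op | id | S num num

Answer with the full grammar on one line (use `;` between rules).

S -> id | op L A | L S'; A -> id | S; N -> op | num N'; L -> id | S num num | op L'; S' -> S N | num; N' -> id | eps; L' -> N | eps

S has alternatives sharing prefix 'L': factor to S → L S' with S' → S N | num.
N has alternatives sharing prefix 'num': factor to N → num N' with N' → id | ε.
L has alternatives sharing prefix 'op': factor to L → op L' with L' → N | ε.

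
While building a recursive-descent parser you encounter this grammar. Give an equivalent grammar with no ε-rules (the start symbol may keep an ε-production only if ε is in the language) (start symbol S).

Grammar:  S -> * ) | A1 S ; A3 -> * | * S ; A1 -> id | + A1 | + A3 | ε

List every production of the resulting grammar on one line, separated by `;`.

S -> * ) | A1 S; A3 -> * | * S; A1 -> id | + A1 | + | + A3

Nullable set = {A1}.
ε ∉ L(G), so no ε-production is kept.
Expand every rule over subsets of its nullable positions: A1 → + A1 gives + A1 | +.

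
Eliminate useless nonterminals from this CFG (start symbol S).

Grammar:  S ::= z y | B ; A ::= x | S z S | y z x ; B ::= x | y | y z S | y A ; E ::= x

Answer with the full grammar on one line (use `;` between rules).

Generating nonterminals: {A, B, E, S}.
Reachable from S after that: {A, B, S}.
Removed useless symbols: {E} and every production mentioning them.

S ::= z y | B; A ::= x | S z S | y z x; B ::= x | y | y z S | y A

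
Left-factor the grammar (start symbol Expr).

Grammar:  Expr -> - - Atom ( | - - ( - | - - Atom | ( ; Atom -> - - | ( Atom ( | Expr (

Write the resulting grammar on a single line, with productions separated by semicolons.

Expr -> ( | - - Expr1; Atom -> - - | ( Atom ( | Expr (; Expr1 -> ( - | Atom Expr11; Expr11 -> ( | ε

Expr has alternatives sharing prefix '- -': factor to Expr → - - Expr1 with Expr1 → Atom ( | ( - | Atom.
Expr1 has alternatives sharing prefix 'Atom': factor to Expr1 → Atom Expr11 with Expr11 → ( | ε.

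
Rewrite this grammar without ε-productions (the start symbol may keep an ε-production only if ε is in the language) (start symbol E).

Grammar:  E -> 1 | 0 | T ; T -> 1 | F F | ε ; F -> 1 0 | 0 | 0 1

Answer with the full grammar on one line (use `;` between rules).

The nullable symbols are {E, T}.
ε ∈ L(G) since E is nullable, so keep E → ε.

E -> 1 | 0 | T | ε; T -> 1 | F F; F -> 1 0 | 0 | 0 1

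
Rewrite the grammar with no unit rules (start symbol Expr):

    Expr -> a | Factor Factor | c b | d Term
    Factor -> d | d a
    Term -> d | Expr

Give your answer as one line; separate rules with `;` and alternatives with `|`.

Unit pairs: Term ⇒* {Expr}.
For every A with A ⇒* B via unit rules, add B's non-unit alternatives to A; then delete every rule of the form X → Y.

Expr -> a | Factor Factor | c b | d Term; Factor -> d | d a; Term -> d | a | Factor Factor | c b | d Term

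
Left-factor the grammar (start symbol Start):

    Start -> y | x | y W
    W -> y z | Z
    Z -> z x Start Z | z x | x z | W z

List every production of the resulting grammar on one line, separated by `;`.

Start -> x | y Start1; W -> y z | Z; Z -> x z | W z | z x Z1; Start1 -> ε | W; Z1 -> Start Z | ε

Start has alternatives sharing prefix 'y': factor to Start → y Start1 with Start1 → ε | W.
Z has alternatives sharing prefix 'z x': factor to Z → z x Z1 with Z1 → Start Z | ε.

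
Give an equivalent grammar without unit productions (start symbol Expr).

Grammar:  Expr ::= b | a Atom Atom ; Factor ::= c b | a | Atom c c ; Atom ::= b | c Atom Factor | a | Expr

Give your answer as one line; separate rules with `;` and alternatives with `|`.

Expr ::= b | a Atom Atom; Factor ::= c b | a | Atom c c; Atom ::= b | c Atom Factor | a | a Atom Atom

Unit pairs: Atom ⇒* {Expr}.
For each unit pair (A, B), copy every non-unit production of B to A, then drop all unit productions.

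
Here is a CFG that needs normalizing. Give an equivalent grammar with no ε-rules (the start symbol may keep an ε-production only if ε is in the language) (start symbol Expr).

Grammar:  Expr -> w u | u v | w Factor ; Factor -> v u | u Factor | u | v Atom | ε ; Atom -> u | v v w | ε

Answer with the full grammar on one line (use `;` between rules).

Nullable nonterminals: {Atom, Factor}.
ε ∉ L(G), so no ε-production is kept.
Add the nullable-subset variants: Expr → w Factor gives w Factor | w. Factor → u Factor gives u Factor | u. Factor → v Atom gives v Atom | v.

Expr -> w u | u v | w Factor | w; Factor -> v u | u Factor | u | v Atom | v; Atom -> u | v v w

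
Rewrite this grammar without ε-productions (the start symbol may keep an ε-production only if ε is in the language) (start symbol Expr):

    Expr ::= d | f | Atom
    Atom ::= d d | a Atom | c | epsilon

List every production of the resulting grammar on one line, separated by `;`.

Nullable set = {Atom, Expr}.
ε ∈ L(G) since Expr is nullable, so keep Expr → ε.
Expand every rule over subsets of its nullable positions: Atom → a Atom gives a Atom | a.

Expr ::= d | f | Atom | ε; Atom ::= d d | a Atom | a | c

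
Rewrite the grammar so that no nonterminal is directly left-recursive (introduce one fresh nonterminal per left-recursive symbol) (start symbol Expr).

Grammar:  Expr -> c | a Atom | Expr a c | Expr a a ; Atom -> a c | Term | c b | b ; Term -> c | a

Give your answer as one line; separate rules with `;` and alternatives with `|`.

Expr is directly left-recursive.
For Expr: α = {a c, a a}, β = {c, a Atom}. Rewrite as Expr → β Expr1 and Expr1 → α Expr1 | ε.

Expr -> c Expr1 | a Atom Expr1; Atom -> a c | Term | c b | b; Term -> c | a; Expr1 -> a c Expr1 | a a Expr1 | ε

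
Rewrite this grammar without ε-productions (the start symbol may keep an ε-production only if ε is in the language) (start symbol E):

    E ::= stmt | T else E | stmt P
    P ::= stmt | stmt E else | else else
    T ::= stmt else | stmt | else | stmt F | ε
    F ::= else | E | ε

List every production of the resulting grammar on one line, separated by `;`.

E ::= stmt | T else E | else E | stmt P; P ::= stmt | stmt E else | else else; T ::= stmt else | stmt | else | stmt F; F ::= else | E

The nullable symbols are {F, T}.
ε ∉ L(G), so no ε-production is kept.
For each production, add variants omitting each subset of nullable occurrences: E → T else E gives T else E | else E.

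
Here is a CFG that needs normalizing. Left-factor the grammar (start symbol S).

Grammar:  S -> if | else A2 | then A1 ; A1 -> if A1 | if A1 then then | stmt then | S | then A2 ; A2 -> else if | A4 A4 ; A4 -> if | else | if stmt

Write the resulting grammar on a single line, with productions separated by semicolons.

A1 has alternatives sharing prefix 'if A1': factor to A1 → if A1 A1' with A1' → ε | then then.
A4 has alternatives sharing prefix 'if': factor to A4 → if A4' with A4' → ε | stmt.

S -> if | else A2 | then A1; A1 -> stmt then | S | then A2 | if A1 A1'; A2 -> else if | A4 A4; A4 -> else | if A4'; A1' -> ε | then then; A4' -> ε | stmt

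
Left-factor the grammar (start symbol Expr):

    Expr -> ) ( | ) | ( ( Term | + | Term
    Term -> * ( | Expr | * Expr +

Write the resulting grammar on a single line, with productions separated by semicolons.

Expr has alternatives sharing prefix ')': factor to Expr → ) Expr1 with Expr1 → ( | ε.
Term has alternatives sharing prefix '*': factor to Term → * Term1 with Term1 → ( | Expr +.

Expr -> ( ( Term | + | Term | ) Expr1; Term -> Expr | * Term1; Expr1 -> ( | ε; Term1 -> ( | Expr +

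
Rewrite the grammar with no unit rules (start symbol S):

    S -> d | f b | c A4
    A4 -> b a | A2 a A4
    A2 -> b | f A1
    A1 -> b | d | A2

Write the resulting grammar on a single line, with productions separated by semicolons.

Unit pairs: A1 ⇒* {A2}.
For each unit pair (A, B), copy every non-unit production of B to A, then drop all unit productions.

S -> d | f b | c A4; A4 -> b a | A2 a A4; A2 -> b | f A1; A1 -> b | f A1 | d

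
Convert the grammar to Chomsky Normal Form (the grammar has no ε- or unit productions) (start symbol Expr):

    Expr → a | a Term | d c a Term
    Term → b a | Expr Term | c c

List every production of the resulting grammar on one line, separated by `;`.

Introduce a nonterminal for each terminal appearing in a rule of length ≥ 2: X1 → a, X2 → d, X3 → c, X4 → b.
Binarize each right-hand side of length ≥ 3 by chaining fresh nonterminals (Y1, Y2, …): affected rules were Expr → X2 X3 X1 Term.

Expr → a | X1 Term | X2 Y1; Term → X4 X1 | Expr Term | X3 X3; X1 → a; X2 → d; X3 → c; X4 → b; Y1 → X3 Y2; Y2 → X1 Term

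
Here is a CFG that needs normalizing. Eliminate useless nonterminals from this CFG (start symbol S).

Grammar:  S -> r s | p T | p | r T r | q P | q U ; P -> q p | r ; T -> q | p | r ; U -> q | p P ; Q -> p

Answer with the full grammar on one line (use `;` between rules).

S -> r s | p T | p | r T r | q P | q U; P -> q p | r; T -> q | p | r; U -> q | p P

Generating nonterminals: {P, Q, S, T, U}.
Reachable from S after that: {P, S, T, U}.
Removed useless symbols: {Q} and every production mentioning them.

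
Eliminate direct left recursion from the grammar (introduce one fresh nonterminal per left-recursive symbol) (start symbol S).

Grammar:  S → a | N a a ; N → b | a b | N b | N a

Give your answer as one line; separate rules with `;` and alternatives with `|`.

Directly left-recursive nonterminal: N.
For N: α = {b, a}, β = {b, a b}. Rewrite as N → β N' and N' → α N' | ε.

S → a | N a a; N → b N' | a b N'; N' → b N' | a N' | ε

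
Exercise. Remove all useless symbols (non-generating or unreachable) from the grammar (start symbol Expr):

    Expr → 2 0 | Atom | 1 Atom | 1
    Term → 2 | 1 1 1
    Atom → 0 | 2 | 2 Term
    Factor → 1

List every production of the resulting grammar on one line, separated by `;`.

Expr → 2 0 | Atom | 1 Atom | 1; Term → 2 | 1 1 1; Atom → 0 | 2 | 2 Term

Generating nonterminals: {Atom, Expr, Factor, Term}.
Reachable from Expr after that: {Atom, Expr, Term}.
Removed useless symbols: {Factor} and every production mentioning them.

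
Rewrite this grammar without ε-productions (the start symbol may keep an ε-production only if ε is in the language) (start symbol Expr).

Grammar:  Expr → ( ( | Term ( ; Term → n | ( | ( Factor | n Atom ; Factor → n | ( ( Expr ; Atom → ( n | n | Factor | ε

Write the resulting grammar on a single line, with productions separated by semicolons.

Nullable nonterminals: {Atom}.
ε ∉ L(G), so no ε-production is kept.

Expr → ( ( | Term (; Term → n | ( | ( Factor | n Atom; Factor → n | ( ( Expr; Atom → ( n | n | Factor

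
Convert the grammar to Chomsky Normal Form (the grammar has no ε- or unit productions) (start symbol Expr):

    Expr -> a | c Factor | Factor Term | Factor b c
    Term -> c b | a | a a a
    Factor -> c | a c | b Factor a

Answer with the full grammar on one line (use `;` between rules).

Expr -> a | X1 Factor | Factor Term | Factor Y1; Term -> X1 X2 | a | X3 Y2; Factor -> c | X3 X1 | X2 Y3; X1 -> c; X2 -> b; X3 -> a; Y1 -> X2 X1; Y2 -> X3 X3; Y3 -> Factor X3

Introduce a nonterminal for each terminal appearing in a rule of length ≥ 2: X1 → c, X2 → b, X3 → a.
Binarize each right-hand side of length ≥ 3 by chaining fresh nonterminals (Y1, Y2, …): affected rules were Expr → Factor X2 X1; Term → X3 X3 X3; Factor → X2 Factor X3.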